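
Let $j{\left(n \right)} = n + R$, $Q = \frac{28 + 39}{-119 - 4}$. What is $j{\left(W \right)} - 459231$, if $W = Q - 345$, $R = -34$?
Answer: $- \frac{56532097}{123} \approx -4.5961 \cdot 10^{5}$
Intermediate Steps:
$Q = - \frac{67}{123}$ ($Q = \frac{67}{-123} = 67 \left(- \frac{1}{123}\right) = - \frac{67}{123} \approx -0.54472$)
$W = - \frac{42502}{123}$ ($W = - \frac{67}{123} - 345 = - \frac{42502}{123} \approx -345.54$)
$j{\left(n \right)} = -34 + n$ ($j{\left(n \right)} = n - 34 = -34 + n$)
$j{\left(W \right)} - 459231 = \left(-34 - \frac{42502}{123}\right) - 459231 = - \frac{46684}{123} - 459231 = - \frac{56532097}{123}$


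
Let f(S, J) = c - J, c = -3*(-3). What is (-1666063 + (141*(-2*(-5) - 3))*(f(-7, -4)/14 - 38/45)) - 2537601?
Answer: -126107429/30 ≈ -4.2036e+6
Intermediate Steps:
c = 9
f(S, J) = 9 - J
(-1666063 + (141*(-2*(-5) - 3))*(f(-7, -4)/14 - 38/45)) - 2537601 = (-1666063 + (141*(-2*(-5) - 3))*((9 - 1*(-4))/14 - 38/45)) - 2537601 = (-1666063 + (141*(10 - 3))*((9 + 4)*(1/14) - 38*1/45)) - 2537601 = (-1666063 + (141*7)*(13*(1/14) - 38/45)) - 2537601 = (-1666063 + 987*(13/14 - 38/45)) - 2537601 = (-1666063 + 987*(53/630)) - 2537601 = (-1666063 + 2491/30) - 2537601 = -49979399/30 - 2537601 = -126107429/30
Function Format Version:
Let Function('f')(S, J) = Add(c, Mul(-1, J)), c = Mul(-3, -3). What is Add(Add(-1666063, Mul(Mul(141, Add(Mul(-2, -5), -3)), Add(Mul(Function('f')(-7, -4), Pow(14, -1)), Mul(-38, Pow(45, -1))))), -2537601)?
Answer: Rational(-126107429, 30) ≈ -4.2036e+6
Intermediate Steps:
c = 9
Function('f')(S, J) = Add(9, Mul(-1, J))
Add(Add(-1666063, Mul(Mul(141, Add(Mul(-2, -5), -3)), Add(Mul(Function('f')(-7, -4), Pow(14, -1)), Mul(-38, Pow(45, -1))))), -2537601) = Add(Add(-1666063, Mul(Mul(141, Add(Mul(-2, -5), -3)), Add(Mul(Add(9, Mul(-1, -4)), Pow(14, -1)), Mul(-38, Pow(45, -1))))), -2537601) = Add(Add(-1666063, Mul(Mul(141, Add(10, -3)), Add(Mul(Add(9, 4), Rational(1, 14)), Mul(-38, Rational(1, 45))))), -2537601) = Add(Add(-1666063, Mul(Mul(141, 7), Add(Mul(13, Rational(1, 14)), Rational(-38, 45)))), -2537601) = Add(Add(-1666063, Mul(987, Add(Rational(13, 14), Rational(-38, 45)))), -2537601) = Add(Add(-1666063, Mul(987, Rational(53, 630))), -2537601) = Add(Add(-1666063, Rational(2491, 30)), -2537601) = Add(Rational(-49979399, 30), -2537601) = Rational(-126107429, 30)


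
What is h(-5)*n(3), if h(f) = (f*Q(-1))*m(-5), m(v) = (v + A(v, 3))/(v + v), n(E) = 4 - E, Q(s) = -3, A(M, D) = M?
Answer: 15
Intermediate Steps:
m(v) = 1 (m(v) = (v + v)/(v + v) = (2*v)/((2*v)) = (2*v)*(1/(2*v)) = 1)
h(f) = -3*f (h(f) = (f*(-3))*1 = -3*f*1 = -3*f)
h(-5)*n(3) = (-3*(-5))*(4 - 1*3) = 15*(4 - 3) = 15*1 = 15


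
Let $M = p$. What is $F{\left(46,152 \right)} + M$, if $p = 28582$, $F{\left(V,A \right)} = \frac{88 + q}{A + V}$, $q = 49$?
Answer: $\frac{5659373}{198} \approx 28583.0$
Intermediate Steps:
$F{\left(V,A \right)} = \frac{137}{A + V}$ ($F{\left(V,A \right)} = \frac{88 + 49}{A + V} = \frac{137}{A + V}$)
$M = 28582$
$F{\left(46,152 \right)} + M = \frac{137}{152 + 46} + 28582 = \frac{137}{198} + 28582 = \frac{5659373}{198}$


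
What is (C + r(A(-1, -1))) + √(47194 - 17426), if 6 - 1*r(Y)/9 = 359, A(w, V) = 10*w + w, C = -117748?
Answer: -120925 + 122*√2 ≈ -1.2075e+5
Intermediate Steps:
A(w, V) = 11*w
r(Y) = -3177 (r(Y) = 54 - 9*359 = 54 - 3231 = -3177)
(C + r(A(-1, -1))) + √(47194 - 17426) = (-117748 - 3177) + √(47194 - 17426) = -120925 + √29768 = -120925 + 122*√2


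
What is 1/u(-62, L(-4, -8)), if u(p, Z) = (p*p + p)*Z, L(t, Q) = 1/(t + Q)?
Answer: -6/1891 ≈ -0.0031729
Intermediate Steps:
L(t, Q) = 1/(Q + t)
u(p, Z) = Z*(p + p²) (u(p, Z) = (p² + p)*Z = (p + p²)*Z = Z*(p + p²))
1/u(-62, L(-4, -8)) = 1/(-62*(1 - 62)/(-8 - 4)) = 1/(-62*(-61)/(-12)) = 1/(-1/12*(-62)*(-61)) = 1/(-1891/6) = -6/1891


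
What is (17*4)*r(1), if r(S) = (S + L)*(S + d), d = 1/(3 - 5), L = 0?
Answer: 34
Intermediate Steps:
d = -1/2 (d = 1/(-2) = -1/2 ≈ -0.50000)
r(S) = S*(-1/2 + S) (r(S) = (S + 0)*(S - 1/2) = S*(-1/2 + S))
(17*4)*r(1) = (17*4)*(1*(-1/2 + 1)) = 68*(1*(1/2)) = 68*(1/2) = 34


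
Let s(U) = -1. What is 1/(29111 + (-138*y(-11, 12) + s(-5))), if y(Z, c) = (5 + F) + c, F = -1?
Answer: 1/26902 ≈ 3.7172e-5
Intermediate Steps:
y(Z, c) = 4 + c (y(Z, c) = (5 - 1) + c = 4 + c)
1/(29111 + (-138*y(-11, 12) + s(-5))) = 1/(29111 + (-138*(4 + 12) - 1)) = 1/(29111 + (-138*16 - 1)) = 1/(29111 + (-2208 - 1)) = 1/(29111 - 2209) = 1/26902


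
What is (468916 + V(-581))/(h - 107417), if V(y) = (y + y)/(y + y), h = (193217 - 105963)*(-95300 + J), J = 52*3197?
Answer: 468917/6190040359 ≈ 7.5753e-5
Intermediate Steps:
J = 166244
h = 6190147776 (h = (193217 - 105963)*(-95300 + 166244) = 87254*70944 = 6190147776)
V(y) = 1 (V(y) = (2*y)/((2*y)) = (2*y)*(1/(2*y)) = 1)
(468916 + V(-581))/(h - 107417) = (468916 + 1)/(6190147776 - 107417) = 468917/6190040359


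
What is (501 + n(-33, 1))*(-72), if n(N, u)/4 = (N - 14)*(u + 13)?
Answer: 153432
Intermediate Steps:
n(N, u) = 4*(-14 + N)*(13 + u) (n(N, u) = 4*((N - 14)*(u + 13)) = 4*((-14 + N)*(13 + u)) = 4*(-14 + N)*(13 + u))
(501 + n(-33, 1))*(-72) = (501 + (-728 - 56*1 + 52*(-33) + 4*(-33)*1))*(-72) = (501 + (-728 - 56 - 1716 - 132))*(-72) = (501 - 2632)*(-72) = -2131*(-72) = 153432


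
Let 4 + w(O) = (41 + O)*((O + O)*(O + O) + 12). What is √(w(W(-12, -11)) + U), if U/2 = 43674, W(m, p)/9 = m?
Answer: 2*I*√759853 ≈ 1743.4*I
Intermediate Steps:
W(m, p) = 9*m
U = 87348 (U = 2*43674 = 87348)
w(O) = -4 + (12 + 4*O²)*(41 + O) (w(O) = -4 + (41 + O)*((O + O)*(O + O) + 12) = -4 + (41 + O)*((2*O)*(2*O) + 12) = -4 + (41 + O)*(4*O² + 12) = -4 + (41 + O)*(12 + 4*O²) = -4 + (12 + 4*O²)*(41 + O))
√(w(W(-12, -11)) + U) = √((488 + 4*(9*(-12))³ + 12*(9*(-12)) + 164*(9*(-12))²) + 87348) = √((488 + 4*(-108)³ + 12*(-108) + 164*(-108)²) + 87348) = √((488 + 4*(-1259712) - 1296 + 164*11664) + 87348) = √((488 - 5038848 - 1296 + 1912896) + 87348) = √(-3126760 + 87348) = √(-3039412) = 2*I*√759853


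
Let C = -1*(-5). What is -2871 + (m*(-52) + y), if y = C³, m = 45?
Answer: -5086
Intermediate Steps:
C = 5
y = 125 (y = 5³ = 125)
-2871 + (m*(-52) + y) = -2871 + (45*(-52) + 125) = -2871 + (-2340 + 125) = -2871 - 2215 = -5086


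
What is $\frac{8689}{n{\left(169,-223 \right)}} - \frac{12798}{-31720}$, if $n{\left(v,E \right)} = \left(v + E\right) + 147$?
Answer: $\frac{138402647}{1474980} \approx 93.834$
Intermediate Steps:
$n{\left(v,E \right)} = 147 + E + v$ ($n{\left(v,E \right)} = \left(E + v\right) + 147 = 147 + E + v$)
$\frac{8689}{n{\left(169,-223 \right)}} - \frac{12798}{-31720} = \frac{8689}{147 - 223 + 169} - \frac{12798}{-31720} = \frac{8689}{93} - - \frac{6399}{15860} = 8689 \cdot \frac{1}{93} + \frac{6399}{15860} = \frac{8689}{93} + \frac{6399}{15860} = \frac{138402647}{1474980}$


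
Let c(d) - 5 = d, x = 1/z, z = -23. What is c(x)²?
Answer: 12996/529 ≈ 24.567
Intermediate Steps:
x = -1/23 (x = 1/(-23) = -1/23 ≈ -0.043478)
c(d) = 5 + d
c(x)² = (5 - 1/23)² = (114/23)² = 12996/529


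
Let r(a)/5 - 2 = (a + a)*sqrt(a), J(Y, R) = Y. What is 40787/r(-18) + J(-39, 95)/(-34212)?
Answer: 232946619/332597660 + 1101249*I*sqrt(2)/29165 ≈ 0.70039 + 53.4*I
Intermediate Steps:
r(a) = 10 + 10*a**(3/2) (r(a) = 10 + 5*((a + a)*sqrt(a)) = 10 + 5*((2*a)*sqrt(a)) = 10 + 5*(2*a**(3/2)) = 10 + 10*a**(3/2))
40787/r(-18) + J(-39, 95)/(-34212) = 40787/(10 + 10*(-18)**(3/2)) - 39/(-34212) = 40787/(10 + 10*(-54*I*sqrt(2))) - 39*(-1/34212) = 40787/(10 - 540*I*sqrt(2)) + 13/11404 = 13/11404 + 40787/(10 - 540*I*sqrt(2))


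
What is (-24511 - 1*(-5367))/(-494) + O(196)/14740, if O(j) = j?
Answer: 35284923/910195 ≈ 38.766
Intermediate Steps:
(-24511 - 1*(-5367))/(-494) + O(196)/14740 = (-24511 - 1*(-5367))/(-494) + 196/14740 = (-24511 + 5367)*(-1/494) + 196*(1/14740) = -19144*(-1/494) + 49/3685 = 9572/247 + 49/3685 = 35284923/910195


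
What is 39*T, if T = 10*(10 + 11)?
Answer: 8190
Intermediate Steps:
T = 210 (T = 10*21 = 210)
39*T = 39*210 = 8190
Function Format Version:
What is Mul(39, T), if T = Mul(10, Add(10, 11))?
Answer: 8190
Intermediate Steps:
T = 210 (T = Mul(10, 21) = 210)
Mul(39, T) = Mul(39, 210) = 8190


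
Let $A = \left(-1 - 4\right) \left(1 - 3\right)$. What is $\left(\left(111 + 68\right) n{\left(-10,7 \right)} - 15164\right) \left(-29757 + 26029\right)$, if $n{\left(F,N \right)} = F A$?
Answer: $123262592$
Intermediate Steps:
$A = 10$ ($A = \left(-5\right) \left(-2\right) = 10$)
$n{\left(F,N \right)} = 10 F$ ($n{\left(F,N \right)} = F 10 = 10 F$)
$\left(\left(111 + 68\right) n{\left(-10,7 \right)} - 15164\right) \left(-29757 + 26029\right) = \left(\left(111 + 68\right) 10 \left(-10\right) - 15164\right) \left(-29757 + 26029\right) = \left(179 \left(-100\right) - 15164\right) \left(-3728\right) = \left(-17900 - 15164\right) \left(-3728\right) = \left(-33064\right) \left(-3728\right) = 123262592$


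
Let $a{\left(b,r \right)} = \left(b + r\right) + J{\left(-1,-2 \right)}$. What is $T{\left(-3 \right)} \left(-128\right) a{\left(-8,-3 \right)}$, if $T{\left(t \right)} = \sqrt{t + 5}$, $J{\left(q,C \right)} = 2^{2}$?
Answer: $896 \sqrt{2} \approx 1267.1$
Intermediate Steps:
$J{\left(q,C \right)} = 4$
$a{\left(b,r \right)} = 4 + b + r$ ($a{\left(b,r \right)} = \left(b + r\right) + 4 = 4 + b + r$)
$T{\left(t \right)} = \sqrt{5 + t}$
$T{\left(-3 \right)} \left(-128\right) a{\left(-8,-3 \right)} = \sqrt{5 - 3} \left(-128\right) \left(4 - 8 - 3\right) = \sqrt{2} \left(-128\right) \left(-7\right) = - 128 \sqrt{2} \left(-7\right) = 896 \sqrt{2}$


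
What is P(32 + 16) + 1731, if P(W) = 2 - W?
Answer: 1685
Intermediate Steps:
P(32 + 16) + 1731 = (2 - (32 + 16)) + 1731 = (2 - 1*48) + 1731 = (2 - 48) + 1731 = -46 + 1731 = 1685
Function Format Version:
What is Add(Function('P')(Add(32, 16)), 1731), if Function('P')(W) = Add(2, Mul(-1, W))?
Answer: 1685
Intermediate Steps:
Add(Function('P')(Add(32, 16)), 1731) = Add(Add(2, Mul(-1, Add(32, 16))), 1731) = Add(Add(2, Mul(-1, 48)), 1731) = Add(Add(2, -48), 1731) = Add(-46, 1731) = 1685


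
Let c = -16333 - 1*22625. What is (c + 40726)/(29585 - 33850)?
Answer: -1768/4265 ≈ -0.41454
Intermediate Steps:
c = -38958 (c = -16333 - 22625 = -38958)
(c + 40726)/(29585 - 33850) = (-38958 + 40726)/(29585 - 33850) = 1768/(-4265) = 1768*(-1/4265) = -1768/4265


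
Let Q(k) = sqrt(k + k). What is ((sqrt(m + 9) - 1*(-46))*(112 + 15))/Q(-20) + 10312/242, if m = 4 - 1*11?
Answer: 5156/121 - 127*I*sqrt(10)*(46 + sqrt(2))/20 ≈ 42.612 - 952.1*I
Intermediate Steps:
Q(k) = sqrt(2)*sqrt(k) (Q(k) = sqrt(2*k) = sqrt(2)*sqrt(k))
m = -7 (m = 4 - 11 = -7)
((sqrt(m + 9) - 1*(-46))*(112 + 15))/Q(-20) + 10312/242 = ((sqrt(-7 + 9) - 1*(-46))*(112 + 15))/((sqrt(2)*sqrt(-20))) + 10312/242 = ((sqrt(2) + 46)*127)/((sqrt(2)*(2*I*sqrt(5)))) + 10312*(1/242) = ((46 + sqrt(2))*127)/((2*I*sqrt(10))) + 5156/121 = (5842 + 127*sqrt(2))*(-I*sqrt(10)/20) + 5156/121 = -I*sqrt(10)*(5842 + 127*sqrt(2))/20 + 5156/121 = 5156/121 - I*sqrt(10)*(5842 + 127*sqrt(2))/20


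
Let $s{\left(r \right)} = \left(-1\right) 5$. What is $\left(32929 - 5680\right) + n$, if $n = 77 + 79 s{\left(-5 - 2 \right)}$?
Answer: $26931$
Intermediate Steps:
$s{\left(r \right)} = -5$
$n = -318$ ($n = 77 + 79 \left(-5\right) = 77 - 395 = -318$)
$\left(32929 - 5680\right) + n = \left(32929 - 5680\right) - 318 = 27249 - 318 = 26931$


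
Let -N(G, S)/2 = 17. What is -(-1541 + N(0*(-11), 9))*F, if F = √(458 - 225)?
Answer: 1575*√233 ≈ 24041.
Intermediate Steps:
N(G, S) = -34 (N(G, S) = -2*17 = -34)
F = √233 ≈ 15.264
-(-1541 + N(0*(-11), 9))*F = -(-1541 - 34)*√233 = -(-1575)*√233 = 1575*√233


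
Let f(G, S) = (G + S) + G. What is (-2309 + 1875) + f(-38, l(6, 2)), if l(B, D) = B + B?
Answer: -498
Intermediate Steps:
l(B, D) = 2*B
f(G, S) = S + 2*G
(-2309 + 1875) + f(-38, l(6, 2)) = (-2309 + 1875) + (2*6 + 2*(-38)) = -434 + (12 - 76) = -434 - 64 = -498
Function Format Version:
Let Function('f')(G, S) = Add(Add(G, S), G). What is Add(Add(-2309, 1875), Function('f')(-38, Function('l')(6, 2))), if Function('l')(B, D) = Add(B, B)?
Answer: -498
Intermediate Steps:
Function('l')(B, D) = Mul(2, B)
Function('f')(G, S) = Add(S, Mul(2, G))
Add(Add(-2309, 1875), Function('f')(-38, Function('l')(6, 2))) = Add(Add(-2309, 1875), Add(Mul(2, 6), Mul(2, -38))) = Add(-434, Add(12, -76)) = Add(-434, -64) = -498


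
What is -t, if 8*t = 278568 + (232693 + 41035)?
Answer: -69037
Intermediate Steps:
t = 69037 (t = (278568 + (232693 + 41035))/8 = (278568 + 273728)/8 = (⅛)*552296 = 69037)
-t = -1*69037 = -69037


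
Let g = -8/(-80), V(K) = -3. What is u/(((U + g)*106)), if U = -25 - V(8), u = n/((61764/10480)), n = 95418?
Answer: -138886200/19913743 ≈ -6.9744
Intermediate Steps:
u = 83331720/5147 (u = 95418/((61764/10480)) = 95418/((61764*(1/10480))) = 95418/(15441/2620) = 95418*(2620/15441) = 83331720/5147 ≈ 16190.)
g = 1/10 (g = -8*(-1/80) = 1/10 ≈ 0.10000)
U = -22 (U = -25 - 1*(-3) = -25 + 3 = -22)
u/(((U + g)*106)) = 83331720/(5147*(((-22 + 1/10)*106))) = 83331720/(5147*((-219/10*106))) = 83331720/(5147*(-11607/5)) = (83331720/5147)*(-5/11607) = -138886200/19913743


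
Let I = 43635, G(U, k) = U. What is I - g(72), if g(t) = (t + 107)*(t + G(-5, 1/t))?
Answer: 31642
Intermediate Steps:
g(t) = (-5 + t)*(107 + t) (g(t) = (t + 107)*(t - 5) = (107 + t)*(-5 + t) = (-5 + t)*(107 + t))
I - g(72) = 43635 - (-535 + 72² + 102*72) = 43635 - (-535 + 5184 + 7344) = 43635 - 1*11993 = 43635 - 11993 = 31642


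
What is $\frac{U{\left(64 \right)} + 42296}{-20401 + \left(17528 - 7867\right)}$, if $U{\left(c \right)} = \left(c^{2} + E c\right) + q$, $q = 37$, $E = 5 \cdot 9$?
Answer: $- \frac{49309}{10740} \approx -4.5912$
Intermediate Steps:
$E = 45$
$U{\left(c \right)} = 37 + c^{2} + 45 c$ ($U{\left(c \right)} = \left(c^{2} + 45 c\right) + 37 = 37 + c^{2} + 45 c$)
$\frac{U{\left(64 \right)} + 42296}{-20401 + \left(17528 - 7867\right)} = \frac{\left(37 + 64^{2} + 45 \cdot 64\right) + 42296}{-20401 + \left(17528 - 7867\right)} = \frac{\left(37 + 4096 + 2880\right) + 42296}{-20401 + 9661} = \frac{7013 + 42296}{-10740} = 49309 \left(- \frac{1}{10740}\right) = - \frac{49309}{10740}$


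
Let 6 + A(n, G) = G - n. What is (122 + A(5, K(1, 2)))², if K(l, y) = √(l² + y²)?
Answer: (111 + √5)² ≈ 12822.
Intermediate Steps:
A(n, G) = -6 + G - n (A(n, G) = -6 + (G - n) = -6 + G - n)
(122 + A(5, K(1, 2)))² = (122 + (-6 + √(1² + 2²) - 1*5))² = (122 + (-6 + √(1 + 4) - 5))² = (122 + (-6 + √5 - 5))² = (122 + (-11 + √5))² = (111 + √5)²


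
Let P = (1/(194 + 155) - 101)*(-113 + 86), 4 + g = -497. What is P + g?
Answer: 776847/349 ≈ 2225.9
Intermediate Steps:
g = -501 (g = -4 - 497 = -501)
P = 951696/349 (P = (1/349 - 101)*(-27) = -35248/349*(-27) = 951696/349 ≈ 2726.9)
P + g = 951696/349 - 501 = 776847/349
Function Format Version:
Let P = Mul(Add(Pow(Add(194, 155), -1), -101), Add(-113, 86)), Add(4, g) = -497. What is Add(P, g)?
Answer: Rational(776847, 349) ≈ 2225.9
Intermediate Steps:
g = -501 (g = Add(-4, -497) = -501)
P = Rational(951696, 349) (P = Mul(Add(Pow(349, -1), -101), -27) = Mul(Add(Rational(1, 349), -101), -27) = Mul(Rational(-35248, 349), -27) = Rational(951696, 349) ≈ 2726.9)
Add(P, g) = Add(Rational(951696, 349), -501) = Rational(776847, 349)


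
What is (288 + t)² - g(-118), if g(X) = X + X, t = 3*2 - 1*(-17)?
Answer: 96957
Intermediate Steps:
t = 23 (t = 6 + 17 = 23)
g(X) = 2*X
(288 + t)² - g(-118) = (288 + 23)² - 2*(-118) = 311² - 1*(-236) = 96721 + 236 = 96957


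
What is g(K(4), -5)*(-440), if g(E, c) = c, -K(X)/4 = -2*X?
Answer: 2200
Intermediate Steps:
K(X) = 8*X (K(X) = -(-8)*X = 8*X)
g(K(4), -5)*(-440) = -5*(-440) = 2200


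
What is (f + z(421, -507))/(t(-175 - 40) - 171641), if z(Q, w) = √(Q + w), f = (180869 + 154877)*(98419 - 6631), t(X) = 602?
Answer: -10272484616/57013 - I*√86/171039 ≈ -1.8018e+5 - 5.4219e-5*I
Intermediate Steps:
f = 30817453848 (f = 335746*91788 = 30817453848)
(f + z(421, -507))/(t(-175 - 40) - 171641) = (30817453848 + √(421 - 507))/(602 - 171641) = (30817453848 + √(-86))/(-171039) = (30817453848 + I*√86)*(-1/171039) = -10272484616/57013 - I*√86/171039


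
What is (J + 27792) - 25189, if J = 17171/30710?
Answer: 79955301/30710 ≈ 2603.6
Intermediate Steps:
J = 17171/30710 (J = 17171*(1/30710) = 17171/30710 ≈ 0.55913)
(J + 27792) - 25189 = (17171/30710 + 27792) - 25189 = 853509491/30710 - 25189 = 79955301/30710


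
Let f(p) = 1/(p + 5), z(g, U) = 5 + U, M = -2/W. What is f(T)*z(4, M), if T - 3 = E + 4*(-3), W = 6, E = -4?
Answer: -7/12 ≈ -0.58333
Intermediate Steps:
M = -⅓ (M = -2/6 = -2*⅙ = -⅓ ≈ -0.33333)
T = -13 (T = 3 + (-4 + 4*(-3)) = 3 + (-4 - 12) = 3 - 16 = -13)
f(p) = 1/(5 + p)
f(T)*z(4, M) = (5 - ⅓)/(5 - 13) = (14/3)/(-8) = -⅛*14/3 = -7/12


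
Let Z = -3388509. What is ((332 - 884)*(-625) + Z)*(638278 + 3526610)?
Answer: -12675874111992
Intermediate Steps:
((332 - 884)*(-625) + Z)*(638278 + 3526610) = ((332 - 884)*(-625) - 3388509)*(638278 + 3526610) = (-552*(-625) - 3388509)*4164888 = (345000 - 3388509)*4164888 = -3043509*4164888 = -12675874111992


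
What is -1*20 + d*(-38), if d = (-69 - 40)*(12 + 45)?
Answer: 236074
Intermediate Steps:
d = -6213 (d = -109*57 = -6213)
-1*20 + d*(-38) = -1*20 - 6213*(-38) = -20 + 236094 = 236074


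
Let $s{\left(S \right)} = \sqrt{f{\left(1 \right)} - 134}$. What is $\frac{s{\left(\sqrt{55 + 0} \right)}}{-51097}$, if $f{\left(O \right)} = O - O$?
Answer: $- \frac{i \sqrt{134}}{51097} \approx - 0.00022655 i$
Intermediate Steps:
$f{\left(O \right)} = 0$
$s{\left(S \right)} = i \sqrt{134}$ ($s{\left(S \right)} = \sqrt{0 - 134} = \sqrt{-134} = i \sqrt{134}$)
$\frac{s{\left(\sqrt{55 + 0} \right)}}{-51097} = \frac{i \sqrt{134}}{-51097} = i \sqrt{134} \left(- \frac{1}{51097}\right) = - \frac{i \sqrt{134}}{51097}$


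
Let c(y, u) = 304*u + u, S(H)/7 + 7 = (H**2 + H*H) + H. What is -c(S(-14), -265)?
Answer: 80825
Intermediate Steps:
S(H) = -49 + 7*H + 14*H**2 (S(H) = -49 + 7*((H**2 + H*H) + H) = -49 + 7*((H**2 + H**2) + H) = -49 + 7*(2*H**2 + H) = -49 + 7*(H + 2*H**2) = -49 + (7*H + 14*H**2) = -49 + 7*H + 14*H**2)
c(y, u) = 305*u
-c(S(-14), -265) = -305*(-265) = -1*(-80825) = 80825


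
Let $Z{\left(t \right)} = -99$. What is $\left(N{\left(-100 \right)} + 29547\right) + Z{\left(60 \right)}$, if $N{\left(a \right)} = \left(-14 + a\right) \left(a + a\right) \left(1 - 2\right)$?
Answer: $6648$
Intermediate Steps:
$N{\left(a \right)} = - 2 a \left(-14 + a\right)$ ($N{\left(a \right)} = \left(-14 + a\right) 2 a \left(1 - 2\right) = 2 a \left(-14 + a\right) \left(-1\right) = - 2 a \left(-14 + a\right)$)
$\left(N{\left(-100 \right)} + 29547\right) + Z{\left(60 \right)} = \left(2 \left(-100\right) \left(14 - -100\right) + 29547\right) - 99 = \left(2 \left(-100\right) \left(14 + 100\right) + 29547\right) - 99 = \left(2 \left(-100\right) 114 + 29547\right) - 99 = \left(-22800 + 29547\right) - 99 = 6747 - 99 = 6648$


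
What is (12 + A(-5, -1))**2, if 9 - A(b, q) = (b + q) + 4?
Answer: 529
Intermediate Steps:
A(b, q) = 5 - b - q (A(b, q) = 9 - ((b + q) + 4) = 9 - (4 + b + q) = 9 + (-4 - b - q) = 5 - b - q)
(12 + A(-5, -1))**2 = (12 + (5 - 1*(-5) - 1*(-1)))**2 = (12 + (5 + 5 + 1))**2 = (12 + 11)**2 = 23**2 = 529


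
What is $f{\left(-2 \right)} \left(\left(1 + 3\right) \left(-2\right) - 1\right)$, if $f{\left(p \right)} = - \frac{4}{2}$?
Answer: $18$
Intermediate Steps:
$f{\left(p \right)} = -2$ ($f{\left(p \right)} = \left(-4\right) \frac{1}{2} = -2$)
$f{\left(-2 \right)} \left(\left(1 + 3\right) \left(-2\right) - 1\right) = - 2 \left(\left(1 + 3\right) \left(-2\right) - 1\right) = - 2 \left(4 \left(-2\right) - 1\right) = - 2 \left(-8 - 1\right) = \left(-2\right) \left(-9\right) = 18$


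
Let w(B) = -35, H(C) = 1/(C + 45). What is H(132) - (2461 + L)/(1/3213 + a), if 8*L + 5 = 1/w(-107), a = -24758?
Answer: 7393815724/70399495905 ≈ 0.10503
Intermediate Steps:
H(C) = 1/(45 + C)
L = -22/35 (L = -5/8 + (1/8)/(-35) = -5/8 + (1/8)*(-1/35) = -5/8 - 1/280 = -22/35 ≈ -0.62857)
H(132) - (2461 + L)/(1/3213 + a) = 1/(45 + 132) - (2461 - 22/35)/(1/3213 - 24758) = 1/177 - 86113/(35*(1/3213 - 24758)) = 1/177 - 86113/(35*(-79547453/3213)) = 1/177 - 86113*(-3213)/(35*79547453) = 1/177 - 1*(-39525867/397737265) = 1/177 + 39525867/397737265 = 7393815724/70399495905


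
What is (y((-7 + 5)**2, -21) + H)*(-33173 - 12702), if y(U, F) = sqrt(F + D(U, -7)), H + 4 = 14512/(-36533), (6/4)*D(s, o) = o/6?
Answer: 7369543500/36533 - 642250*I/3 ≈ 2.0172e+5 - 2.1408e+5*I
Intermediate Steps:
D(s, o) = o/9 (D(s, o) = 2*(o/6)/3 = o/9)
H = -160644/36533 (H = -4 + 14512/(-36533) = -4 + 14512*(-1/36533) = -4 - 14512/36533 = -160644/36533 ≈ -4.3972)
y(U, F) = sqrt(-7/9 + F) (y(U, F) = sqrt(F + (1/9)*(-7)) = sqrt(F - 7/9) = sqrt(-7/9 + F))
(y((-7 + 5)**2, -21) + H)*(-33173 - 12702) = (sqrt(-7 + 9*(-21))/3 - 160644/36533)*(-33173 - 12702) = (sqrt(-7 - 189)/3 - 160644/36533)*(-45875) = (sqrt(-196)/3 - 160644/36533)*(-45875) = ((14*I)/3 - 160644/36533)*(-45875) = (14*I/3 - 160644/36533)*(-45875) = (-160644/36533 + 14*I/3)*(-45875) = 7369543500/36533 - 642250*I/3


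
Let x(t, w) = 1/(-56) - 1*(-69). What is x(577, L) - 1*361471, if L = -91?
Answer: -20238513/56 ≈ -3.6140e+5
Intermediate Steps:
x(t, w) = 3863/56 (x(t, w) = -1/56 + 69 = 3863/56)
x(577, L) - 1*361471 = 3863/56 - 1*361471 = 3863/56 - 361471 = -20238513/56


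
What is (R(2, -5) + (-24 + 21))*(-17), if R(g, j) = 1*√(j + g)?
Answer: 51 - 17*I*√3 ≈ 51.0 - 29.445*I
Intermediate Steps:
R(g, j) = √(g + j) (R(g, j) = 1*√(g + j) = √(g + j))
(R(2, -5) + (-24 + 21))*(-17) = (√(2 - 5) + (-24 + 21))*(-17) = (√(-3) - 3)*(-17) = (I*√3 - 3)*(-17) = (-3 + I*√3)*(-17) = 51 - 17*I*√3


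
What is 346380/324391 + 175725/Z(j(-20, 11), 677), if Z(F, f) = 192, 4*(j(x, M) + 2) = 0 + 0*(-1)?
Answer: 19023371145/20761024 ≈ 916.30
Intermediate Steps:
j(x, M) = -2 (j(x, M) = -2 + (0 + 0*(-1))/4 = -2 + (0 + 0)/4 = -2 + (¼)*0 = -2 + 0 = -2)
346380/324391 + 175725/Z(j(-20, 11), 677) = 346380/324391 + 175725/192 = 346380*(1/324391) + 175725*(1/192) = 346380/324391 + 58575/64 = 19023371145/20761024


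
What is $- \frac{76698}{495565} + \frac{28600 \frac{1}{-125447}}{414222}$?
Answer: $- \frac{284676088013738}{1839357008815515} \approx -0.15477$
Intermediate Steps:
$- \frac{76698}{495565} + \frac{28600 \frac{1}{-125447}}{414222} = \left(-76698\right) \frac{1}{495565} + 28600 \left(- \frac{1}{125447}\right) \frac{1}{414222} = - \frac{76698}{495565} - \frac{14300}{25981453617} = - \frac{284676088013738}{1839357008815515}$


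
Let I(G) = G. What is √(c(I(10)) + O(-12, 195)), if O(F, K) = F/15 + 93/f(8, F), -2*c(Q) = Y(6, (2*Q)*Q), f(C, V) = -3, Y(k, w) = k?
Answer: I*√870/5 ≈ 5.8992*I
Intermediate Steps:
c(Q) = -3 (c(Q) = -½*6 = -3)
O(F, K) = -31 + F/15 (O(F, K) = F/15 + 93/(-3) = F*(1/15) + 93*(-⅓) = F/15 - 31 = -31 + F/15)
√(c(I(10)) + O(-12, 195)) = √(-3 + (-31 + (1/15)*(-12))) = √(-3 + (-31 - ⅘)) = √(-3 - 159/5) = √(-174/5) = I*√870/5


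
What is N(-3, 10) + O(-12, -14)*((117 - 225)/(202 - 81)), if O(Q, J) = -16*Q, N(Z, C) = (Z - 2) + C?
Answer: -20131/121 ≈ -166.37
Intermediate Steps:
N(Z, C) = -2 + C + Z (N(Z, C) = (-2 + Z) + C = -2 + C + Z)
N(-3, 10) + O(-12, -14)*((117 - 225)/(202 - 81)) = (-2 + 10 - 3) + (-16*(-12))*((117 - 225)/(202 - 81)) = 5 + 192*(-108/121) = 5 - 20736/121 = -20131/121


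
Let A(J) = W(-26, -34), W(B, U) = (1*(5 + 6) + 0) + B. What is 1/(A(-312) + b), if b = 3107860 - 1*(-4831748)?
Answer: 1/7939593 ≈ 1.2595e-7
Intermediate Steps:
b = 7939608 (b = 3107860 + 4831748 = 7939608)
W(B, U) = 11 + B (W(B, U) = (1*11 + 0) + B = (11 + 0) + B = 11 + B)
A(J) = -15 (A(J) = 11 - 26 = -15)
1/(A(-312) + b) = 1/(-15 + 7939608) = 1/7939593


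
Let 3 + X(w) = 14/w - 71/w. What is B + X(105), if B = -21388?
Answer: -748704/35 ≈ -21392.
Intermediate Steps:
X(w) = -3 - 57/w (X(w) = -3 + (14/w - 71/w) = -3 - 57/w)
B + X(105) = -21388 + (-3 - 57/105) = -21388 + (-3 - 57*1/105) = -21388 + (-3 - 19/35) = -21388 - 124/35 = -748704/35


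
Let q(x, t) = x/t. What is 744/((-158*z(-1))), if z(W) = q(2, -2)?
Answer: 372/79 ≈ 4.7089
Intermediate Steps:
z(W) = -1 (z(W) = 2/(-2) = 2*(-½) = -1)
744/((-158*z(-1))) = 744/((-158*(-1))) = 744/158 = 744*(1/158) = 372/79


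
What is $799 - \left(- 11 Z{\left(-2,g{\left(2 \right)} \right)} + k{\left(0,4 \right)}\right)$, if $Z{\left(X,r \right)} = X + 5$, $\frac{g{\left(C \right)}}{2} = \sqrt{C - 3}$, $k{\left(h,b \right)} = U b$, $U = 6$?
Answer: $808$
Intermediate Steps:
$k{\left(h,b \right)} = 6 b$
$g{\left(C \right)} = 2 \sqrt{-3 + C}$ ($g{\left(C \right)} = 2 \sqrt{C - 3} = 2 \sqrt{-3 + C}$)
$Z{\left(X,r \right)} = 5 + X$
$799 - \left(- 11 Z{\left(-2,g{\left(2 \right)} \right)} + k{\left(0,4 \right)}\right) = 799 - \left(- 11 \left(5 - 2\right) + 6 \cdot 4\right) = 799 - \left(\left(-11\right) 3 + 24\right) = 799 - \left(-33 + 24\right) = 799 - -9 = 799 + 9 = 808$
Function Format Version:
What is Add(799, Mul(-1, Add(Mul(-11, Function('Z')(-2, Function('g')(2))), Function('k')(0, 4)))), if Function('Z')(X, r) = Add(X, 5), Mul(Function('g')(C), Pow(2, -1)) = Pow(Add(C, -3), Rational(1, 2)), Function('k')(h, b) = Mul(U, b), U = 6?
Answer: 808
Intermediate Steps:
Function('k')(h, b) = Mul(6, b)
Function('g')(C) = Mul(2, Pow(Add(-3, C), Rational(1, 2))) (Function('g')(C) = Mul(2, Pow(Add(C, -3), Rational(1, 2))) = Mul(2, Pow(Add(-3, C), Rational(1, 2))))
Function('Z')(X, r) = Add(5, X)
Add(799, Mul(-1, Add(Mul(-11, Function('Z')(-2, Function('g')(2))), Function('k')(0, 4)))) = Add(799, Mul(-1, Add(Mul(-11, Add(5, -2)), Mul(6, 4)))) = Add(799, Mul(-1, Add(Mul(-11, 3), 24))) = Add(799, Mul(-1, Add(-33, 24))) = Add(799, Mul(-1, -9)) = Add(799, 9) = 808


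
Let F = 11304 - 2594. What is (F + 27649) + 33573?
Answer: 69932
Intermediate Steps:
F = 8710
(F + 27649) + 33573 = (8710 + 27649) + 33573 = 36359 + 33573 = 69932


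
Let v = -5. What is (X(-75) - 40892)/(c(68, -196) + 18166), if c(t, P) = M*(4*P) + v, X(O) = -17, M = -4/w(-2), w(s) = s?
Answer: -40909/16593 ≈ -2.4654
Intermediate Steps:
M = 2 (M = -4/(-2) = -4*(-1/2) = 2)
c(t, P) = -5 + 8*P (c(t, P) = 2*(4*P) - 5 = 8*P - 5 = -5 + 8*P)
(X(-75) - 40892)/(c(68, -196) + 18166) = (-17 - 40892)/((-5 + 8*(-196)) + 18166) = -40909/((-5 - 1568) + 18166) = -40909/(-1573 + 18166) = -40909/16593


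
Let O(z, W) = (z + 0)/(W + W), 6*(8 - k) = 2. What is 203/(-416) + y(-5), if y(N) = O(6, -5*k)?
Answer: -27089/47840 ≈ -0.56624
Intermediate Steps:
k = 23/3 (k = 8 - ⅙*2 = 8 - ⅓ = 23/3 ≈ 7.6667)
O(z, W) = z/(2*W) (O(z, W) = z/((2*W)) = z*(1/(2*W)) = z/(2*W))
y(N) = -9/115 (y(N) = (½)*6/(-5*23/3) = (½)*6/(-115/3) = (½)*6*(-3/115) = -9/115)
203/(-416) + y(-5) = 203/(-416) - 9/115 = 203*(-1/416) - 9/115 = -203/416 - 9/115 = -27089/47840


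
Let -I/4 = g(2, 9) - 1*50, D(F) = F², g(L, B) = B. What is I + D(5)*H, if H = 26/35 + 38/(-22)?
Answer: 10733/77 ≈ 139.39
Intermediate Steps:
I = 164 (I = -4*(9 - 1*50) = -4*(9 - 50) = -4*(-41) = 164)
H = -379/385 (H = 26*(1/35) + 38*(-1/22) = 26/35 - 19/11 = -379/385 ≈ -0.98442)
I + D(5)*H = 164 + 5²*(-379/385) = 164 + 25*(-379/385) = 164 - 1895/77 = 10733/77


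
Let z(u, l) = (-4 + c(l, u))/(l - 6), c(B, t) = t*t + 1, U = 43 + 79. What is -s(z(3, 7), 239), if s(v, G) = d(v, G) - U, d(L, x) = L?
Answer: 116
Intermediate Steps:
U = 122
c(B, t) = 1 + t² (c(B, t) = t² + 1 = 1 + t²)
z(u, l) = (-3 + u²)/(-6 + l) (z(u, l) = (-4 + (1 + u²))/(l - 6) = (-3 + u²)/(-6 + l))
s(v, G) = -122 + v (s(v, G) = v - 1*122 = v - 122 = -122 + v)
-s(z(3, 7), 239) = -(-122 + (-3 + 3²)/(-6 + 7)) = -(-122 + (-3 + 9)/1) = -(-122 + 1*6) = -(-122 + 6) = -1*(-116) = 116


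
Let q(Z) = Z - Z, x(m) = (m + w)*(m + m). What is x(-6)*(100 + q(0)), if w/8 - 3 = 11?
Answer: -127200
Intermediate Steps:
w = 112 (w = 24 + 8*11 = 24 + 88 = 112)
x(m) = 2*m*(112 + m) (x(m) = (m + 112)*(m + m) = (112 + m)*(2*m) = 2*m*(112 + m))
q(Z) = 0
x(-6)*(100 + q(0)) = (2*(-6)*(112 - 6))*(100 + 0) = (2*(-6)*106)*100 = -1272*100 = -127200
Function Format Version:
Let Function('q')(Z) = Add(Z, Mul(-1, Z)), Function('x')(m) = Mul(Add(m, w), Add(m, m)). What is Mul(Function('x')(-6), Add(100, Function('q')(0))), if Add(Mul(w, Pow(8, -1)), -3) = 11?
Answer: -127200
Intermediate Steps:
w = 112 (w = Add(24, Mul(8, 11)) = Add(24, 88) = 112)
Function('x')(m) = Mul(2, m, Add(112, m)) (Function('x')(m) = Mul(Add(m, 112), Add(m, m)) = Mul(Add(112, m), Mul(2, m)) = Mul(2, m, Add(112, m)))
Function('q')(Z) = 0
Mul(Function('x')(-6), Add(100, Function('q')(0))) = Mul(Mul(2, -6, Add(112, -6)), Add(100, 0)) = Mul(Mul(2, -6, 106), 100) = Mul(-1272, 100) = -127200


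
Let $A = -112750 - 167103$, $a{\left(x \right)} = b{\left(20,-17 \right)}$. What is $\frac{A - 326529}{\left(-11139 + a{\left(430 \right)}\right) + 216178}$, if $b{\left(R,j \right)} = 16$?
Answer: $- \frac{606382}{205055} \approx -2.9572$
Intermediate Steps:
$a{\left(x \right)} = 16$
$A = -279853$ ($A = -112750 - 167103 = -279853$)
$\frac{A - 326529}{\left(-11139 + a{\left(430 \right)}\right) + 216178} = \frac{-279853 - 326529}{\left(-11139 + 16\right) + 216178} = - \frac{606382}{-11123 + 216178} = - \frac{606382}{205055}$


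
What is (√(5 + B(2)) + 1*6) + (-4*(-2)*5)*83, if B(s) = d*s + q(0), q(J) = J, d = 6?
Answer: 3326 + √17 ≈ 3330.1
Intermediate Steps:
B(s) = 6*s (B(s) = 6*s + 0 = 6*s)
(√(5 + B(2)) + 1*6) + (-4*(-2)*5)*83 = (√(5 + 6*2) + 1*6) + (-4*(-2)*5)*83 = (√(5 + 12) + 6) + (8*5)*83 = (√17 + 6) + 40*83 = (6 + √17) + 3320 = 3326 + √17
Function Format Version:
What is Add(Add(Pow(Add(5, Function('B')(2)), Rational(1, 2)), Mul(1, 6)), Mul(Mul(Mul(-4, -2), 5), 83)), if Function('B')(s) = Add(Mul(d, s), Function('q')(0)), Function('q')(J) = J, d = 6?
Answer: Add(3326, Pow(17, Rational(1, 2))) ≈ 3330.1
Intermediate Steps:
Function('B')(s) = Mul(6, s) (Function('B')(s) = Add(Mul(6, s), 0) = Mul(6, s))
Add(Add(Pow(Add(5, Function('B')(2)), Rational(1, 2)), Mul(1, 6)), Mul(Mul(Mul(-4, -2), 5), 83)) = Add(Add(Pow(Add(5, Mul(6, 2)), Rational(1, 2)), Mul(1, 6)), Mul(Mul(Mul(-4, -2), 5), 83)) = Add(Add(Pow(Add(5, 12), Rational(1, 2)), 6), Mul(Mul(8, 5), 83)) = Add(Add(Pow(17, Rational(1, 2)), 6), Mul(40, 83)) = Add(Add(6, Pow(17, Rational(1, 2))), 3320) = Add(3326, Pow(17, Rational(1, 2)))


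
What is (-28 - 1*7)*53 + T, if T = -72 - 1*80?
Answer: -2007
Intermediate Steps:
T = -152 (T = -72 - 80 = -152)
(-28 - 1*7)*53 + T = (-28 - 1*7)*53 - 152 = (-28 - 7)*53 - 152 = -35*53 - 152 = -1855 - 152 = -2007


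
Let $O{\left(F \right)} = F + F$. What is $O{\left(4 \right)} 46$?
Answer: $368$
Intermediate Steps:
$O{\left(F \right)} = 2 F$
$O{\left(4 \right)} 46 = 2 \cdot 4 \cdot 46 = 8 \cdot 46 = 368$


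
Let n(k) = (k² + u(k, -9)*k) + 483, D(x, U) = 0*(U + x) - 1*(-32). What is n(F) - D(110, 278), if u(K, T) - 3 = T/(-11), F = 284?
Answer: 904105/11 ≈ 82191.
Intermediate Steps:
D(x, U) = 32 (D(x, U) = 0 + 32 = 32)
u(K, T) = 3 - T/11 (u(K, T) = 3 + T/(-11) = 3 + T*(-1/11) = 3 - T/11)
n(k) = 483 + k² + 42*k/11 (n(k) = (k² + (3 - 1/11*(-9))*k) + 483 = (k² + (3 + 9/11)*k) + 483 = (k² + 42*k/11) + 483 = 483 + k² + 42*k/11)
n(F) - D(110, 278) = (483 + 284² + (42/11)*284) - 1*32 = (483 + 80656 + 11928/11) - 32 = 904457/11 - 32 = 904105/11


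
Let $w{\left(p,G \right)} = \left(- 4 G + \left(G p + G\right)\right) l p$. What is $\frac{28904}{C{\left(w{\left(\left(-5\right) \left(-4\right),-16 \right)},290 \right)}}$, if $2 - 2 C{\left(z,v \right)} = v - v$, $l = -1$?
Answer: $28904$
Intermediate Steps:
$w{\left(p,G \right)} = p \left(3 G - G p\right)$ ($w{\left(p,G \right)} = \left(- 4 G + \left(G p + G\right)\right) \left(-1\right) p = \left(- 4 G + \left(G + G p\right)\right) \left(-1\right) p = \left(- 3 G + G p\right) \left(-1\right) p = \left(3 G - G p\right) p = p \left(3 G - G p\right)$)
$C{\left(z,v \right)} = 1$ ($C{\left(z,v \right)} = 1 - \frac{v - v}{2} = 1 - 0 = 1 + 0 = 1$)
$\frac{28904}{C{\left(w{\left(\left(-5\right) \left(-4\right),-16 \right)},290 \right)}} = \frac{28904}{1} = 28904 \cdot 1 = 28904$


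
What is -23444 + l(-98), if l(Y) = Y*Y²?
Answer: -964636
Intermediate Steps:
l(Y) = Y³
-23444 + l(-98) = -23444 + (-98)³ = -23444 - 941192 = -964636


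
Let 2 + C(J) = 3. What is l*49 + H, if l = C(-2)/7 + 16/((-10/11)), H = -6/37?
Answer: -158279/185 ≈ -855.56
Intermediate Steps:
H = -6/37 (H = -6*1/37 = -6/37 ≈ -0.16216)
C(J) = 1 (C(J) = -2 + 3 = 1)
l = -611/35 (l = 1/7 + 16/((-10/11)) = 1*(1/7) + 16/((-10*1/11)) = 1/7 + 16/(-10/11) = 1/7 + 16*(-11/10) = 1/7 - 88/5 = -611/35 ≈ -17.457)
l*49 + H = -611/35*49 - 6/37 = -4277/5 - 6/37 = -158279/185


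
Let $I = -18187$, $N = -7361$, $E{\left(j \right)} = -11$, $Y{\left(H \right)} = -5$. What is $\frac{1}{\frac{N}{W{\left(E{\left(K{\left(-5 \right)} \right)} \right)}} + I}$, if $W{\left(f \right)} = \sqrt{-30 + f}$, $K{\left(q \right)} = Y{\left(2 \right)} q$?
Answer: $- \frac{745667}{13615630050} - \frac{7361 i \sqrt{41}}{13615630050} \approx -5.4765 \cdot 10^{-5} - 3.4617 \cdot 10^{-6} i$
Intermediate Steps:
$K{\left(q \right)} = - 5 q$
$\frac{1}{\frac{N}{W{\left(E{\left(K{\left(-5 \right)} \right)} \right)}} + I} = \frac{1}{- \frac{7361}{\sqrt{-30 - 11}} - 18187} = \frac{1}{- \frac{7361}{\sqrt{-41}} - 18187} = \frac{1}{- \frac{7361}{i \sqrt{41}} - 18187} = \frac{1}{- 7361 \left(- \frac{i \sqrt{41}}{41}\right) - 18187} = \frac{1}{\frac{7361 i \sqrt{41}}{41} - 18187} = \frac{1}{-18187 + \frac{7361 i \sqrt{41}}{41}}$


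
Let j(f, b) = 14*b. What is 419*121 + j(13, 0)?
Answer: 50699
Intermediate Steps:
419*121 + j(13, 0) = 419*121 + 14*0 = 50699 + 0 = 50699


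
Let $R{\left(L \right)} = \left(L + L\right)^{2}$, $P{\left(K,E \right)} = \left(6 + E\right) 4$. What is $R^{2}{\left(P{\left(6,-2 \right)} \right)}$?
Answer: $1048576$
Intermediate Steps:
$P{\left(K,E \right)} = 24 + 4 E$
$R{\left(L \right)} = 4 L^{2}$ ($R{\left(L \right)} = \left(2 L\right)^{2} = 4 L^{2}$)
$R^{2}{\left(P{\left(6,-2 \right)} \right)} = \left(4 \left(24 + 4 \left(-2\right)\right)^{2}\right)^{2} = \left(4 \left(24 - 8\right)^{2}\right)^{2} = \left(4 \cdot 16^{2}\right)^{2} = \left(4 \cdot 256\right)^{2} = 1024^{2} = 1048576$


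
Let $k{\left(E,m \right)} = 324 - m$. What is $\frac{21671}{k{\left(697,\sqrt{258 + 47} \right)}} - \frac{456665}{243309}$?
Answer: $\frac{150961018511}{2315217849} + \frac{21671 \sqrt{305}}{104671} \approx 68.82$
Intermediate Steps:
$\frac{21671}{k{\left(697,\sqrt{258 + 47} \right)}} - \frac{456665}{243309} = \frac{21671}{324 - \sqrt{258 + 47}} - \frac{456665}{243309} = \frac{21671}{324 - \sqrt{305}} - \frac{41515}{22119} = - \frac{41515}{22119} + \frac{21671}{324 - \sqrt{305}}$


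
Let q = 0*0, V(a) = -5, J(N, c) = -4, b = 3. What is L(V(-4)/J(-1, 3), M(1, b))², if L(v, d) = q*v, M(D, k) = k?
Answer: 0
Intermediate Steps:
q = 0
L(v, d) = 0 (L(v, d) = 0*v = 0)
L(V(-4)/J(-1, 3), M(1, b))² = 0² = 0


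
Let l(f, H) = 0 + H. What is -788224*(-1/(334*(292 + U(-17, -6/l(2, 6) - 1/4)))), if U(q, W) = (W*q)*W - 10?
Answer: 6305792/682529 ≈ 9.2389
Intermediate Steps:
l(f, H) = H
U(q, W) = -10 + q*W**2 (U(q, W) = q*W**2 - 10 = -10 + q*W**2)
-788224*(-1/(334*(292 + U(-17, -6/l(2, 6) - 1/4)))) = -788224*(-1/(334*(292 + (-10 - 17*(-6/6 - 1/4)**2)))) = -788224*(-1/(334*(292 + (-10 - 17*(-6*1/6 - 1*1/4)**2)))) = -788224*(-1/(334*(292 + (-10 - 17*(-1 - 1/4)**2)))) = -788224*(-1/(334*(292 + (-10 - 17*(-5/4)**2)))) = -788224*(-1/(334*(292 + (-10 - 17*25/16)))) = -788224*(-1/(334*(292 + (-10 - 425/16)))) = -788224*(-1/(334*(292 - 585/16))) = -788224/((4087/16)*(-334)) = -788224/(-682529/8) = -788224*(-8/682529) = 6305792/682529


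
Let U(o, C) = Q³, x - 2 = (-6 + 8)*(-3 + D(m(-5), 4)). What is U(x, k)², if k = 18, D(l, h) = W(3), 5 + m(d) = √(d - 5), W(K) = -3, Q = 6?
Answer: 46656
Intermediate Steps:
m(d) = -5 + √(-5 + d) (m(d) = -5 + √(d - 5) = -5 + √(-5 + d))
D(l, h) = -3
x = -10 (x = 2 + (-6 + 8)*(-3 - 3) = 2 + 2*(-6) = 2 - 12 = -10)
U(o, C) = 216 (U(o, C) = 6³ = 216)
U(x, k)² = 216² = 46656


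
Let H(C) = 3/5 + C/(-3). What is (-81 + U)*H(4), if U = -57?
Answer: 506/5 ≈ 101.20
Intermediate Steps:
H(C) = ⅗ - C/3 (H(C) = 3*(⅕) + C*(-⅓) = ⅗ - C/3)
(-81 + U)*H(4) = (-81 - 57)*(⅗ - ⅓*4) = -138*(⅗ - 4/3) = -138*(-11/15) = 506/5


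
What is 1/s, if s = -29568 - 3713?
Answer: -1/33281 ≈ -3.0047e-5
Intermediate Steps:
s = -33281
1/s = 1/(-33281) = -1/33281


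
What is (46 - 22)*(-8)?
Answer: -192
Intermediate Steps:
(46 - 22)*(-8) = 24*(-8) = -192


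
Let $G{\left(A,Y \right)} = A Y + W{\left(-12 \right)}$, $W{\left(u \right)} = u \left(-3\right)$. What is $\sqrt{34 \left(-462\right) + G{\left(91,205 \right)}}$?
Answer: $\sqrt{2983} \approx 54.617$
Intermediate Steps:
$W{\left(u \right)} = - 3 u$
$G{\left(A,Y \right)} = 36 + A Y$ ($G{\left(A,Y \right)} = A Y - -36 = A Y + 36 = 36 + A Y$)
$\sqrt{34 \left(-462\right) + G{\left(91,205 \right)}} = \sqrt{34 \left(-462\right) + \left(36 + 91 \cdot 205\right)} = \sqrt{-15708 + \left(36 + 18655\right)} = \sqrt{-15708 + 18691} = \sqrt{2983}$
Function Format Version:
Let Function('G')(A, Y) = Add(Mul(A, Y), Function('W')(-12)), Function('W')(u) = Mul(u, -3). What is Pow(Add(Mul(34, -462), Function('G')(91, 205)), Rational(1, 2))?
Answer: Pow(2983, Rational(1, 2)) ≈ 54.617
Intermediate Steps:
Function('W')(u) = Mul(-3, u)
Function('G')(A, Y) = Add(36, Mul(A, Y)) (Function('G')(A, Y) = Add(Mul(A, Y), Mul(-3, -12)) = Add(Mul(A, Y), 36) = Add(36, Mul(A, Y)))
Pow(Add(Mul(34, -462), Function('G')(91, 205)), Rational(1, 2)) = Pow(Add(Mul(34, -462), Add(36, Mul(91, 205))), Rational(1, 2)) = Pow(Add(-15708, Add(36, 18655)), Rational(1, 2)) = Pow(Add(-15708, 18691), Rational(1, 2)) = Pow(2983, Rational(1, 2))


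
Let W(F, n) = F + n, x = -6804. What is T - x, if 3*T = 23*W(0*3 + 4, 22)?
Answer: 21010/3 ≈ 7003.3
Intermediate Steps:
T = 598/3 (T = (23*((0*3 + 4) + 22))/3 = (23*((0 + 4) + 22))/3 = (23*(4 + 22))/3 = (23*26)/3 = (⅓)*598 = 598/3 ≈ 199.33)
T - x = 598/3 - 1*(-6804) = 598/3 + 6804 = 21010/3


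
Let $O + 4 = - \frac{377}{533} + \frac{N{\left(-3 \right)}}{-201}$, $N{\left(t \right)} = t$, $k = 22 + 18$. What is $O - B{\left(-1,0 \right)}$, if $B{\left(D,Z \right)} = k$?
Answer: $- \frac{122770}{2747} \approx -44.692$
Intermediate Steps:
$k = 40$
$B{\left(D,Z \right)} = 40$
$O = - \frac{12890}{2747}$ ($O = -4 - \left(- \frac{1}{67} + \frac{29}{41}\right) = -4 - \frac{1902}{2747} = - \frac{12890}{2747} \approx -4.6924$)
$O - B{\left(-1,0 \right)} = - \frac{12890}{2747} - 40 = - \frac{122770}{2747}$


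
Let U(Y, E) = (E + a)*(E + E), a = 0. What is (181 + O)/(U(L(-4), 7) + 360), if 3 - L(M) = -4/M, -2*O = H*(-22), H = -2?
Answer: 159/458 ≈ 0.34716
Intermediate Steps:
O = -22 (O = -(-1)*(-22) = -½*44 = -22)
L(M) = 3 + 4/M (L(M) = 3 - (-4)/M = 3 + 4/M)
U(Y, E) = 2*E² (U(Y, E) = (E + 0)*(E + E) = E*(2*E) = 2*E²)
(181 + O)/(U(L(-4), 7) + 360) = (181 - 22)/(2*7² + 360) = 159/(2*49 + 360) = 159/(98 + 360) = 159/458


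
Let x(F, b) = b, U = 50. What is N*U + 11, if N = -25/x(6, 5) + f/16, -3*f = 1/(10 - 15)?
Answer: -5731/24 ≈ -238.79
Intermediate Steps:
f = 1/15 (f = -1/(3*(10 - 15)) = -1/3/(-5) = -1/3*(-1/5) = 1/15 ≈ 0.066667)
N = -1199/240 (N = -25/5 + (1/15)/16 = -25*1/5 + (1/15)*(1/16) = -5 + 1/240 = -1199/240 ≈ -4.9958)
N*U + 11 = -1199/240*50 + 11 = -5995/24 + 11 = -5731/24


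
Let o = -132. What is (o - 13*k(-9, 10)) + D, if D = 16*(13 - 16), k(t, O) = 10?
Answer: -310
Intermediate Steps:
D = -48 (D = 16*(-3) = -48)
(o - 13*k(-9, 10)) + D = (-132 - 13*10) - 48 = (-132 - 130) - 48 = -262 - 48 = -310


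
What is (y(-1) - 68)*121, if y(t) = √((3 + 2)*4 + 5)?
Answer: -7623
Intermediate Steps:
y(t) = 5 (y(t) = √(5*4 + 5) = √(20 + 5) = √25 = 5)
(y(-1) - 68)*121 = (5 - 68)*121 = -63*121 = -7623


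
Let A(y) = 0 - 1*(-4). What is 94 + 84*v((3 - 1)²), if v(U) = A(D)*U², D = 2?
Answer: 5470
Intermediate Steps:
A(y) = 4 (A(y) = 0 + 4 = 4)
v(U) = 4*U²
94 + 84*v((3 - 1)²) = 94 + 84*(4*((3 - 1)²)²) = 94 + 84*(4*(2²)²) = 94 + 84*(4*4²) = 94 + 84*(4*16) = 94 + 84*64 = 94 + 5376 = 5470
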